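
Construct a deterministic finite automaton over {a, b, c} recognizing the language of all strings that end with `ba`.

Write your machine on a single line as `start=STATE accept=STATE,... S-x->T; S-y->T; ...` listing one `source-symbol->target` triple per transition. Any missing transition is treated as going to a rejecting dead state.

start=q0; accept=q2; q0-a->q0; q0-b->q1; q0-c->q0; q1-a->q2; q1-b->q1; q1-c->q0; q2-a->q0; q2-b->q1; q2-c->q0

Remember how much of `ba` the current input suffix matches. State q0 means no match yet; q1 means the last symbol is `b`; q2 means the last 2 symbols are `ba`. Only q2 accepts. On a mismatch, fall back to the longest proper suffix that is still a prefix of `ba`.
A 3-state machine:
        a   b   c  
>  q0   q0  q1  q0 
   q1   q2  q1  q0 
 * q2   q0  q1  q0 
(> = start, * = accepting)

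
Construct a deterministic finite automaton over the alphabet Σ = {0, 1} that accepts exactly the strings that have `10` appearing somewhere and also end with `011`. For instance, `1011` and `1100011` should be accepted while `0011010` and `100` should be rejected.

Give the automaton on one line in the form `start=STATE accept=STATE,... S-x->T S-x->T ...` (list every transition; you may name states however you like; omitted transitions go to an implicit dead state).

start=s0 accept=s4 s0-0->s0 s0-1->s1 s1-0->s2 s1-1->s1 s2-0->s2 s2-1->s3 s3-0->s2 s3-1->s4 s4-0->s2 s4-1->s1

Build one automaton per condition and run them in lockstep. The first has 3 states tracking whether and how much of `10` has been seen; the second has 4 states tracking how much of the suffix `011` has currently been matched. A product state is a pair (one from each), accepting exactly when both do. Minimizing collapses redundant product states.
A 5-state machine:
        0   1  
>  s0   s0  s1 
   s1   s2  s1 
   s2   s2  s3 
   s3   s2  s4 
 * s4   s2  s1 
(> = start, * = accepting)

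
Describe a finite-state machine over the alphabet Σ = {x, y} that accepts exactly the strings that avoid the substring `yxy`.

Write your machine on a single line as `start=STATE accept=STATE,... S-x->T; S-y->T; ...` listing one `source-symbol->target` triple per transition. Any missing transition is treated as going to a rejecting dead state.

This is the complement of 'contains `yxy`'. Use the same substring-matching states — s0 through s3 holding how much of `yxy` has just been matched — but flip the accepting set: everything except the trap s3 accepts.
A 4-state machine:
        x   y  
>* s0   s0  s1 
 * s1   s2  s1 
 * s2   s0  s3 
   s3   s3  s3 
(> = start, * = accepting)

start=s0; accept=s0,s1,s2; s0-x->s0; s0-y->s1; s1-x->s2; s1-y->s1; s2-x->s0; s2-y->s3; s3-x->s3; s3-y->s3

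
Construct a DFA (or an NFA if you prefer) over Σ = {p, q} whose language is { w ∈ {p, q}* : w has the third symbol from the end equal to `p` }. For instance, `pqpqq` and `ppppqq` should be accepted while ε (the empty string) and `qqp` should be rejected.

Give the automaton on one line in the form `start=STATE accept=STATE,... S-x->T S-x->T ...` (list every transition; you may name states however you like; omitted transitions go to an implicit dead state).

start=s0 accept=s7,s8,s9,s10 s0-p->s1 s0-q->s2 s1-p->s3 s1-q->s4 s2-p->s5 s2-q->s6 s3-p->s7 s3-q->s8 s4-p->s9 s4-q->s10 s5-p->s11 s5-q->s12 s6-p->s13 s6-q->s14 s7-p->s7 s7-q->s8 s8-p->s9 s8-q->s10 s9-p->s11 s9-q->s12 s10-p->s13 s10-q->s14 s11-p->s7 s11-q->s8 s12-p->s9 s12-q->s10 s13-p->s11 s13-q->s12 s14-p->s13 s14-q->s14

Because acceptance depends on a position counted from the end, the machine has to buffer the most recent 3 symbols. Make each state the string of the last up-to-3 symbols read; on input `x` shift the window left and append `x`. Accept when the buffered window has length 3 and begins with `p`.
15 states suffice.
          p    q  
>  s0     s1   s2 
   s1     s3   s4 
   s2     s5   s6 
   s3     s7   s8 
   s4     s9  s10 
   s5    s11  s12 
   s6    s13  s14 
 * s7     s7   s8 
 * s8     s9  s10 
 * s9    s11  s12 
 * s10   s13  s14 
   s11    s7   s8 
   s12    s9  s10 
   s13   s11  s12 
   s14   s13  s14 
(> = start, * = accepting)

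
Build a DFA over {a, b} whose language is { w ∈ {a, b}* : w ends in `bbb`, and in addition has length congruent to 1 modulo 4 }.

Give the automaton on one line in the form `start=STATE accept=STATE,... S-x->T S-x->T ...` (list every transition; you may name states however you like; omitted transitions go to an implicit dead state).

start=S0 accept=S6 S0-a->S1 S0-b->S1 S1-a->S2 S1-b->S2 S2-a->S3 S2-b->S4 S3-a->S0 S3-b->S0 S4-a->S0 S4-b->S5 S5-a->S1 S5-b->S6 S6-a->S2 S6-b->S2

Run two small machines in parallel and take their product. One (4 states) tracks how much of the suffix `bbb` has currently been matched; the other (4 states) tracks the input length modulo 4. Each combined state is a pair, one component from each; accept when both components accept. After merging equivalent states the machine shrinks.
A 7-state machine:
        a   b  
>  S0   S1  S1 
   S1   S2  S2 
   S2   S3  S4 
   S3   S0  S0 
   S4   S0  S5 
   S5   S1  S6 
 * S6   S2  S2 
(> = start, * = accepting)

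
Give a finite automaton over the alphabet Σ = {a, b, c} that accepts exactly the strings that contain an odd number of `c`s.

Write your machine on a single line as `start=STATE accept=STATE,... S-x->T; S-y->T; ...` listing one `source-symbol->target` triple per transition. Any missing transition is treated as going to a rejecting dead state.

start=q0; accept=q1; q0-a->q0; q0-b->q0; q0-c->q1; q1-a->q1; q1-b->q1; q1-c->q0

The only thing that matters is how many `c`s have appeared, reduced mod 2. Use one state per residue: q0 for 0, …, q1 for 1. Reading `c` moves to the next residue; anything else stays put. q1 is accepting.
2 states suffice.
        a   b   c  
>  q0   q0  q0  q1 
 * q1   q1  q1  q0 
(> = start, * = accepting)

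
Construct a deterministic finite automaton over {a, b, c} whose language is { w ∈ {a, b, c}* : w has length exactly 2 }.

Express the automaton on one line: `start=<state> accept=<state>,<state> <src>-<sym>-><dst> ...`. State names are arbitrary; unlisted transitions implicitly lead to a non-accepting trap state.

We only need to distinguish lengths 0, 1, …, 2, and '>2'. Chain q0 → q1 → q2 → q3 on every symbol, with q3 looping. Accepting states: {q2}.
        a   b   c  
>  q0   q1  q1  q1 
   q1   q2  q2  q2 
 * q2   q3  q3  q3 
   q3   q3  q3  q3 
(> = start, * = accepting)

start=q0 accept=q2 q0-a->q1 q0-b->q1 q0-c->q1 q1-a->q2 q1-b->q2 q1-c->q2 q2-a->q3 q2-b->q3 q2-c->q3 q3-a->q3 q3-b->q3 q3-c->q3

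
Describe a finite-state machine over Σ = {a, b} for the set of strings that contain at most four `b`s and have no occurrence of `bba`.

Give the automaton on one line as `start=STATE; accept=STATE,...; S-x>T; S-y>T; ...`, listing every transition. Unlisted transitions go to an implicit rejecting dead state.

Handle the two conditions separately and then intersect. One (6 states) tracks the count of `b`s, saturating at 5; the other (4 states) tracks partial matches of the forbidden pattern `bba`. Each combined state is a pair, one component from each; accept when both components accept. After merging equivalent states the machine shrinks.
With 12 states:
          a    b  
>* s0     s0   s1 
 * s1     s2   s3 
 * s2     s2   s4 
 * s3     s5   s6 
 * s4     s7   s6 
   s5     s5   s5 
 * s6     s5   s8 
 * s7     s7   s9 
 * s8     s5   s5 
 * s9    s10   s8 
 * s10   s10  s11 
 * s11   s11   s5 
(> = start, * = accepting)

start=s0; accept=s0,s1,s2,s3,s4,s6,s7,s8,s9,s10,s11; s0-a>s0; s0-b>s1; s1-a>s2; s1-b>s3; s2-a>s2; s2-b>s4; s3-a>s5; s3-b>s6; s4-a>s7; s4-b>s6; s5-a>s5; s5-b>s5; s6-a>s5; s6-b>s8; s7-a>s7; s7-b>s9; s8-a>s5; s8-b>s5; s9-a>s10; s9-b>s8; s10-a>s10; s10-b>s11; s11-a>s11; s11-b>s5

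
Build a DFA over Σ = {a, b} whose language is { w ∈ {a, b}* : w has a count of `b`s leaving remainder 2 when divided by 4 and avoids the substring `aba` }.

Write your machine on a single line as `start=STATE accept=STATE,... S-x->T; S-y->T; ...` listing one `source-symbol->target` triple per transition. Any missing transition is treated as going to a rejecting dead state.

start=q0; accept=q5,q7,q8; q0-a->q1; q0-b->q2; q1-a->q1; q1-b->q3; q2-a->q4; q2-b->q5; q3-a->q6; q3-b->q5; q4-a->q4; q4-b->q7; q5-a->q8; q5-b->q9; q6-a->q6; q6-b->q6; q7-a->q6; q7-b->q9; q8-a->q8; q8-b->q10; q9-a->q11; q9-b->q0; q10-a->q6; q10-b->q0; q11-a->q11; q11-b->q12; q12-a->q6; q12-b->q2

Build one automaton per condition and run them in lockstep. The first has 4 states tracking the count of `b`s modulo 4; the second has 4 states tracking partial matches of the forbidden pattern `aba`. A product state is a pair (one from each), accepting exactly when both do. Equivalent product states are then merged.
13 states suffice.
          a    b  
>  q0     q1   q2 
   q1     q1   q3 
   q2     q4   q5 
   q3     q6   q5 
   q4     q4   q7 
 * q5     q8   q9 
   q6     q6   q6 
 * q7     q6   q9 
 * q8     q8  q10 
   q9    q11   q0 
   q10    q6   q0 
   q11   q11  q12 
   q12    q6   q2 
(> = start, * = accepting)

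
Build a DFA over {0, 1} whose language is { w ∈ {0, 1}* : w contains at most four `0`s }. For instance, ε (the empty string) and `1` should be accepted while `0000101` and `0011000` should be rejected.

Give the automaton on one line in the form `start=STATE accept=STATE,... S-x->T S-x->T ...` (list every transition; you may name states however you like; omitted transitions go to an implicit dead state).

start=q0 accept=q0,q1,q2,q3,q4 q0-0->q1 q0-1->q0 q1-0->q2 q1-1->q1 q2-0->q3 q2-1->q2 q3-0->q4 q3-1->q3 q4-0->q5 q4-1->q4 q5-0->q5 q5-1->q5

Only the number of `0`s matters, and only up to 5. Make a chain q0 → q1 → q2 → q3 → q4 → q5 advanced by each `0` (with q5 absorbing); every other symbol self-loops. The accepting set is {q0, q1, q2, q3, q4}.
6 states suffice.
        0   1  
>* q0   q1  q0 
 * q1   q2  q1 
 * q2   q3  q2 
 * q3   q4  q3 
 * q4   q5  q4 
   q5   q5  q5 
(> = start, * = accepting)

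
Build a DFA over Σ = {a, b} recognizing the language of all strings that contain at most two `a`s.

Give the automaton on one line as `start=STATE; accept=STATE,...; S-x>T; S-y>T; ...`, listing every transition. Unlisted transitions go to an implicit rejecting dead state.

Count `a`s, saturating at 3: states s0 through s2 mean 0 through 2 `a`s seen; s3 means more than 2. Each `a` increments (capped at s3); other symbols loop. Accept from {s0, s1, s2}.
With 4 states:
        a   b  
>* s0   s1  s0 
 * s1   s2  s1 
 * s2   s3  s2 
   s3   s3  s3 
(> = start, * = accepting)

start=s0; accept=s0,s1,s2; s0-a>s1; s0-b>s0; s1-a>s2; s1-b>s1; s2-a>s3; s2-b>s2; s3-a>s3; s3-b>s3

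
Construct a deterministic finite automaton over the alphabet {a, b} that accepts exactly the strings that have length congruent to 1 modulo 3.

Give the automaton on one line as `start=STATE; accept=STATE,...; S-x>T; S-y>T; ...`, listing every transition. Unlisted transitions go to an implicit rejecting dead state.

Only the length mod 3 matters, so use a 3-cycle: from any state, every input symbol moves to the next state, wrapping s2 back to s0. Mark s1 accepting.
3 states suffice.
        a   b  
>  s0   s1  s1 
 * s1   s2  s2 
   s2   s0  s0 
(> = start, * = accepting)

start=s0; accept=s1; s0-a>s1; s0-b>s1; s1-a>s2; s1-b>s2; s2-a>s0; s2-b>s0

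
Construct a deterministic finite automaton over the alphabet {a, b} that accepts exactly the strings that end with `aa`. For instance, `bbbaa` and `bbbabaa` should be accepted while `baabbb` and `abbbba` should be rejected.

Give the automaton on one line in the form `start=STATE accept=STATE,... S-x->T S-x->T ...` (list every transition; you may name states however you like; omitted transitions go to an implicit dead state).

start=S0 accept=S2 S0-a->S1 S0-b->S0 S1-a->S2 S1-b->S0 S2-a->S2 S2-b->S0

Remember how much of `aa` the current input suffix matches. State S0 means no match yet; S1 means the last symbol is `a`; S2 means the last 2 symbols are `aa`. Only S2 accepts. On a mismatch, fall back to the longest proper suffix that is still a prefix of `aa`.
A 3-state machine:
        a   b  
>  S0   S1  S0 
   S1   S2  S0 
 * S2   S2  S0 
(> = start, * = accepting)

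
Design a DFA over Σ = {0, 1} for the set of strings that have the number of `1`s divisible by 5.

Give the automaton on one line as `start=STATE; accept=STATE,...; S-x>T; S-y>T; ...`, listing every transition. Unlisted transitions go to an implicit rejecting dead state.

The only thing that matters is how many `1`s have appeared, reduced mod 5. Use one state per residue: S0 for 0, …, S4 for 4. Reading `1` moves to the next residue; anything else stays put. S0 is accepting.
        0   1  
>* S0   S0  S1 
   S1   S1  S2 
   S2   S2  S3 
   S3   S3  S4 
   S4   S4  S0 
(> = start, * = accepting)

start=S0; accept=S0; S0-0>S0; S0-1>S1; S1-0>S1; S1-1>S2; S2-0>S2; S2-1>S3; S3-0>S3; S3-1>S4; S4-0>S4; S4-1>S0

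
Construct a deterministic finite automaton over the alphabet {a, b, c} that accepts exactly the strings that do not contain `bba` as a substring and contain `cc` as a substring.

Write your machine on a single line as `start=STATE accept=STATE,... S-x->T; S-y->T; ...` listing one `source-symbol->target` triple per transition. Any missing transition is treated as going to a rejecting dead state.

start=S0; accept=S4,S6,S8; S0-a->S0; S0-b->S1; S0-c->S2; S1-a->S0; S1-b->S3; S1-c->S2; S2-a->S0; S2-b->S1; S2-c->S4; S3-a->S5; S3-b->S3; S3-c->S2; S4-a->S4; S4-b->S6; S4-c->S4; S5-a->S5; S5-b->S5; S5-c->S7; S6-a->S4; S6-b->S8; S6-c->S4; S7-a->S5; S7-b->S5; S7-c->S9; S8-a->S9; S8-b->S8; S8-c->S4; S9-a->S9; S9-b->S9; S9-c->S9

Build one automaton per condition and run them in lockstep. The first has 4 states tracking partial matches of the forbidden pattern `bba`; the second has 3 states tracking whether and how much of `cc` has been seen. A product state is a pair (one from each), accepting exactly when both do.
With 10 states:
        a   b   c  
>  S0   S0  S1  S2 
   S1   S0  S3  S2 
   S2   S0  S1  S4 
   S3   S5  S3  S2 
 * S4   S4  S6  S4 
   S5   S5  S5  S7 
 * S6   S4  S8  S4 
   S7   S5  S5  S9 
 * S8   S9  S8  S4 
   S9   S9  S9  S9 
(> = start, * = accepting)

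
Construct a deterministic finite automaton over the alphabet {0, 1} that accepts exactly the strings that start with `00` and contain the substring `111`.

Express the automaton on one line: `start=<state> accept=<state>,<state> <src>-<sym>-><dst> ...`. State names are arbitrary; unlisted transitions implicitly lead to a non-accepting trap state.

Run two small machines in parallel and take their product. The first has 4 states tracking whether the input so far still matches the prefix `00`; the second has 4 states tracking whether and how much of `111` has been seen. A product state is a pair (one from each), accepting exactly when both do.
A 10-state machine:
        0   1  
>  q0   q1  q2 
   q1   q3  q2 
   q2   q4  q5 
   q3   q3  q6 
   q4   q4  q2 
   q5   q4  q7 
   q6   q3  q8 
   q7   q7  q7 
   q8   q3  q9 
 * q9   q9  q9 
(> = start, * = accepting)

start=q0 accept=q9 q0-0->q1 q0-1->q2 q1-0->q3 q1-1->q2 q2-0->q4 q2-1->q5 q3-0->q3 q3-1->q6 q4-0->q4 q4-1->q2 q5-0->q4 q5-1->q7 q6-0->q3 q6-1->q8 q7-0->q7 q7-1->q7 q8-0->q3 q8-1->q9 q9-0->q9 q9-1->q9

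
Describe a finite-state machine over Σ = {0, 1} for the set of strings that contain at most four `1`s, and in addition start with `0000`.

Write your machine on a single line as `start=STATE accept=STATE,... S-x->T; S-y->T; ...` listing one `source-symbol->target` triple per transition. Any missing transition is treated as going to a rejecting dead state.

Run two small machines in parallel and take their product. The first has 6 states tracking the count of `1`s, saturating at 5; the second has 6 states tracking whether the input so far still matches the prefix `0000`. A product state is a pair (one from each), accepting exactly when both do.
A 15-state machine:
          0    1  
>  s0     s1   s2 
   s1     s3   s2 
   s2     s2   s4 
   s3     s5   s2 
   s4     s4   s6 
   s5     s7   s2 
   s6     s6   s8 
 * s7     s7   s9 
   s8     s8  s10 
 * s9     s9  s11 
   s10   s10  s10 
 * s11   s11  s12 
 * s12   s12  s13 
 * s13   s13  s14 
   s14   s14  s14 
(> = start, * = accepting)

start=s0; accept=s7,s9,s11,s12,s13; s0-0->s1; s0-1->s2; s1-0->s3; s1-1->s2; s2-0->s2; s2-1->s4; s3-0->s5; s3-1->s2; s4-0->s4; s4-1->s6; s5-0->s7; s5-1->s2; s6-0->s6; s6-1->s8; s7-0->s7; s7-1->s9; s8-0->s8; s8-1->s10; s9-0->s9; s9-1->s11; s10-0->s10; s10-1->s10; s11-0->s11; s11-1->s12; s12-0->s12; s12-1->s13; s13-0->s13; s13-1->s14; s14-0->s14; s14-1->s14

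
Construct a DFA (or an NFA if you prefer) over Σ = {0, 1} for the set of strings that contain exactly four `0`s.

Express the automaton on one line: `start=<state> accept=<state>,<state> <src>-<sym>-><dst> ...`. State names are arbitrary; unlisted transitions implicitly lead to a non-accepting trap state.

start=S0 accept=S4 S0-0->S1 S0-1->S0 S1-0->S2 S1-1->S1 S2-0->S3 S2-1->S2 S3-0->S4 S3-1->S3 S4-0->S5 S4-1->S4 S5-0->S5 S5-1->S5

Only the number of `0`s matters, and only up to 5. Make a chain S0 → S1 → S2 → S3 → S4 → S5 advanced by each `0` (with S5 absorbing); every other symbol self-loops. The accepting set is {S4}.
        0   1  
>  S0   S1  S0 
   S1   S2  S1 
   S2   S3  S2 
   S3   S4  S3 
 * S4   S5  S4 
   S5   S5  S5 
(> = start, * = accepting)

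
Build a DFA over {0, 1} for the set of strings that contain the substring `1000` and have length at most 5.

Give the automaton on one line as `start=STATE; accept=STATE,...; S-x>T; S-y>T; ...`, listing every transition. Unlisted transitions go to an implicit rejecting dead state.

Build one automaton per condition and run them in lockstep. The first has 5 states tracking whether and how much of `1000` has been seen; the second has 7 states tracking the input length, saturating at 6. A product state is a pair (one from each), accepting exactly when both do. Minimizing collapses redundant product states.
An 11-state machine:
          0    1  
>  q0     q1   q2 
   q1     q3   q4 
   q2     q5   q4 
   q3     q3   q3 
   q4     q6   q3 
   q5     q7   q3 
   q6     q8   q3 
   q7     q9   q3 
   q8    q10   q3 
 * q9    q10  q10 
 * q10    q3   q3 
(> = start, * = accepting)

start=q0; accept=q9,q10; q0-0>q1; q0-1>q2; q1-0>q3; q1-1>q4; q2-0>q5; q2-1>q4; q3-0>q3; q3-1>q3; q4-0>q6; q4-1>q3; q5-0>q7; q5-1>q3; q6-0>q8; q6-1>q3; q7-0>q9; q7-1>q3; q8-0>q10; q8-1>q3; q9-0>q10; q9-1>q10; q10-0>q3; q10-1>q3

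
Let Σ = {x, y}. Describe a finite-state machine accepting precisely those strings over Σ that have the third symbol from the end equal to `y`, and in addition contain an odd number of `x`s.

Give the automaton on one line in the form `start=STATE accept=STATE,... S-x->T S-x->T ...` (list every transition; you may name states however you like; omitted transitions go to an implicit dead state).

Handle the two conditions separately and then intersect. The first has 15 states tracking the last 3 symbols read; the second has 2 states tracking the count of `x`s modulo 2. A product state is a pair (one from each), accepting exactly when both do. Minimizing collapses redundant product states.
A 12-state machine:
          x    y  
>  s0     s1   s2 
   s1     s0   s3 
   s2     s4   s5 
   s3     s6   s7 
   s4     s0   s8 
   s5     s9   s5 
   s6    s10   s2 
   s7     s6  s11 
 * s8     s6   s7 
 * s9     s0   s8 
 * s10    s0   s3 
 * s11    s6  s11 
(> = start, * = accepting)

start=s0 accept=s8,s9,s10,s11 s0-x->s1 s0-y->s2 s1-x->s0 s1-y->s3 s2-x->s4 s2-y->s5 s3-x->s6 s3-y->s7 s4-x->s0 s4-y->s8 s5-x->s9 s5-y->s5 s6-x->s10 s6-y->s2 s7-x->s6 s7-y->s11 s8-x->s6 s8-y->s7 s9-x->s0 s9-y->s8 s10-x->s0 s10-y->s3 s11-x->s6 s11-y->s11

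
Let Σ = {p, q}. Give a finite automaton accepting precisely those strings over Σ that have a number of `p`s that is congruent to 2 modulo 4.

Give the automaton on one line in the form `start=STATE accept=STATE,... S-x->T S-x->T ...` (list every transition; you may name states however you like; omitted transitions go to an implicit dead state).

The only thing that matters is how many `p`s have appeared, reduced mod 4. Use one state per residue: A for 0, …, D for 3. Reading `p` moves to the next residue; anything else stays put. C is accepting.
4 states suffice.
       p  q 
>  A   B  A 
   B   C  B 
 * C   D  C 
   D   A  D 
(> = start, * = accepting)

start=A accept=C A-p->B A-q->A B-p->C B-q->B C-p->D C-q->C D-p->A D-q->D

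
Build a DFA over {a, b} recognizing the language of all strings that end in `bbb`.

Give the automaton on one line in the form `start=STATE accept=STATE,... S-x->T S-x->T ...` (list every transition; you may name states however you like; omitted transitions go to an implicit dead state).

Let each state record the length of the longest suffix of the input read so far that is also a prefix of `bbb`. q1 means the last symbol is `b`; q2 means the last 2 symbols are `bb`; q3 means the last 3 symbols are `bbb`. Accept only at q3, where the string currently ends in `bbb`.
        a   b  
>  q0   q0  q1 
   q1   q0  q2 
   q2   q0  q3 
 * q3   q0  q3 
(> = start, * = accepting)

start=q0 accept=q3 q0-a->q0 q0-b->q1 q1-a->q0 q1-b->q2 q2-a->q0 q2-b->q3 q3-a->q0 q3-b->q3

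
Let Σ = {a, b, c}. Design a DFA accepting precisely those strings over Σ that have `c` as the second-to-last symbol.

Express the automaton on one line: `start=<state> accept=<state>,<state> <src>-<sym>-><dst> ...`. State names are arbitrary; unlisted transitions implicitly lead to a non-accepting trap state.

start=q0 accept=q10,q11,q12 q0-a->q1 q0-b->q2 q0-c->q3 q1-a->q4 q1-b->q5 q1-c->q6 q2-a->q7 q2-b->q8 q2-c->q9 q3-a->q10 q3-b->q11 q3-c->q12 q4-a->q4 q4-b->q5 q4-c->q6 q5-a->q7 q5-b->q8 q5-c->q9 q6-a->q10 q6-b->q11 q6-c->q12 q7-a->q4 q7-b->q5 q7-c->q6 q8-a->q7 q8-b->q8 q8-c->q9 q9-a->q10 q9-b->q11 q9-c->q12 q10-a->q4 q10-b->q5 q10-c->q6 q11-a->q7 q11-b->q8 q11-c->q9 q12-a->q10 q12-b->q11 q12-c->q12

Because acceptance depends on a position counted from the end, the machine has to buffer the most recent 2 symbols. Make each state the string of the last up-to-2 symbols read; on input `x` shift the window left and append `x`. Accept when the buffered window has length 2 and begins with `c`.
          a    b    c  
>  q0     q1   q2   q3 
   q1     q4   q5   q6 
   q2     q7   q8   q9 
   q3    q10  q11  q12 
   q4     q4   q5   q6 
   q5     q7   q8   q9 
   q6    q10  q11  q12 
   q7     q4   q5   q6 
   q8     q7   q8   q9 
   q9    q10  q11  q12 
 * q10    q4   q5   q6 
 * q11    q7   q8   q9 
 * q12   q10  q11  q12 
(> = start, * = accepting)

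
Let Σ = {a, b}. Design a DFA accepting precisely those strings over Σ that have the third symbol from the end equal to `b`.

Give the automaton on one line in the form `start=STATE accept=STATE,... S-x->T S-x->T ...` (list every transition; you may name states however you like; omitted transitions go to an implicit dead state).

start=S0 accept=S11,S12,S13,S14 S0-a->S1 S0-b->S2 S1-a->S3 S1-b->S4 S2-a->S5 S2-b->S6 S3-a->S7 S3-b->S8 S4-a->S9 S4-b->S10 S5-a->S11 S5-b->S12 S6-a->S13 S6-b->S14 S7-a->S7 S7-b->S8 S8-a->S9 S8-b->S10 S9-a->S11 S9-b->S12 S10-a->S13 S10-b->S14 S11-a->S7 S11-b->S8 S12-a->S9 S12-b->S10 S13-a->S11 S13-b->S12 S14-a->S13 S14-b->S14

A DFA must remember the last 3 symbols (since which symbol is third-to-last isn't known until the input ends). Use one state per possible window of the last ≤3 symbols; accept from those whose window starts with `b`.
15 states suffice.
          a    b  
>  S0     S1   S2 
   S1     S3   S4 
   S2     S5   S6 
   S3     S7   S8 
   S4     S9  S10 
   S5    S11  S12 
   S6    S13  S14 
   S7     S7   S8 
   S8     S9  S10 
   S9    S11  S12 
   S10   S13  S14 
 * S11    S7   S8 
 * S12    S9  S10 
 * S13   S11  S12 
 * S14   S13  S14 
(> = start, * = accepting)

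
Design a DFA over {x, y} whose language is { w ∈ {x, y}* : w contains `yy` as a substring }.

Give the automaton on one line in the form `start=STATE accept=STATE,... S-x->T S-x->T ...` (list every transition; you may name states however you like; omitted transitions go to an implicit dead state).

start=s0 accept=s2 s0-x->s0 s0-y->s1 s1-x->s0 s1-y->s2 s2-x->s2 s2-y->s2

States s0..s1 record the length of the longest prefix of `yy` that matches the current input suffix. Reaching s2 means `yy` has been seen, and we stay there forever. Accept from s2.
A 3-state machine:
        x   y  
>  s0   s0  s1 
   s1   s0  s2 
 * s2   s2  s2 
(> = start, * = accepting)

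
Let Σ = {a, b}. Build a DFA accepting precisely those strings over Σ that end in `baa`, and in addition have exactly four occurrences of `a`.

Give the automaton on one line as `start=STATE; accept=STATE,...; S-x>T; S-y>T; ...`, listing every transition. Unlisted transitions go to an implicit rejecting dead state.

start=q0; accept=q17; q0-a>q1; q0-b>q2; q1-a>q3; q1-b>q4; q2-a>q5; q2-b>q2; q3-a>q6; q3-b>q7; q4-a>q8; q4-b>q4; q5-a>q9; q5-b>q4; q6-a>q10; q6-b>q11; q7-a>q12; q7-b>q7; q8-a>q13; q8-b>q7; q9-a>q6; q9-b>q7; q10-a>q14; q10-b>q15; q11-a>q16; q11-b>q11; q12-a>q17; q12-b>q11; q13-a>q10; q13-b>q11; q14-a>q14; q14-b>q18; q15-a>q19; q15-b>q15; q16-a>q20; q16-b>q15; q17-a>q14; q17-b>q15; q18-a>q19; q18-b>q18; q19-a>q20; q19-b>q18; q20-a>q14; q20-b>q18

Handle the two conditions separately and then intersect. The first has 4 states tracking how much of the suffix `baa` has currently been matched; the second has 6 states tracking the count of `a`s, saturating at 5. A product state is a pair (one from each), accepting exactly when both do.
          a    b  
>  q0     q1   q2 
   q1     q3   q4 
   q2     q5   q2 
   q3     q6   q7 
   q4     q8   q4 
   q5     q9   q4 
   q6    q10  q11 
   q7    q12   q7 
   q8    q13   q7 
   q9     q6   q7 
   q10   q14  q15 
   q11   q16  q11 
   q12   q17  q11 
   q13   q10  q11 
   q14   q14  q18 
   q15   q19  q15 
   q16   q20  q15 
 * q17   q14  q15 
   q18   q19  q18 
   q19   q20  q18 
   q20   q14  q18 
(> = start, * = accepting)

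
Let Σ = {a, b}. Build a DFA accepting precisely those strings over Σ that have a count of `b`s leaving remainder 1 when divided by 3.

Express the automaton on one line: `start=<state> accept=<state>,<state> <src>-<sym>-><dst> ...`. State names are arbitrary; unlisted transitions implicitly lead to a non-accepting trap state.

The only thing that matters is how many `b`s have appeared, reduced mod 3. Use one state per residue: S0 for 0, …, S2 for 2. Reading `b` moves to the next residue; anything else stays put. S1 is accepting.
With 3 states:
        a   b  
>  S0   S0  S1 
 * S1   S1  S2 
   S2   S2  S0 
(> = start, * = accepting)

start=S0 accept=S1 S0-a->S0 S0-b->S1 S1-a->S1 S1-b->S2 S2-a->S2 S2-b->S0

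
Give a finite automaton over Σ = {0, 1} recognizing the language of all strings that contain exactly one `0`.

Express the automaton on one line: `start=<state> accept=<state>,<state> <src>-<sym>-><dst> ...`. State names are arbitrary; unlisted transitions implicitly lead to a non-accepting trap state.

Only the number of `0`s matters, and only up to 2. Make a chain S0 → S1 → S2 advanced by each `0` (with S2 absorbing); every other symbol self-loops. The accepting set is {S1}.
        0   1  
>  S0   S1  S0 
 * S1   S2  S1 
   S2   S2  S2 
(> = start, * = accepting)

start=S0 accept=S1 S0-0->S1 S0-1->S0 S1-0->S2 S1-1->S1 S2-0->S2 S2-1->S2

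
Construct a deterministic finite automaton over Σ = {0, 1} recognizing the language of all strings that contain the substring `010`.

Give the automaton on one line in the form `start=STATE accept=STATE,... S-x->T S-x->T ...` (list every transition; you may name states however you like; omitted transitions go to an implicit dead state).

start=q0 accept=q3 q0-0->q1 q0-1->q0 q1-0->q1 q1-1->q2 q2-0->q3 q2-1->q0 q3-0->q3 q3-1->q3

States q0..q2 record the length of the longest prefix of `010` that matches the current input suffix. Reaching q3 means `010` has been seen, and we stay there forever. Accept from q3.
4 states suffice.
        0   1  
>  q0   q1  q0 
   q1   q1  q2 
   q2   q3  q0 
 * q3   q3  q3 
(> = start, * = accepting)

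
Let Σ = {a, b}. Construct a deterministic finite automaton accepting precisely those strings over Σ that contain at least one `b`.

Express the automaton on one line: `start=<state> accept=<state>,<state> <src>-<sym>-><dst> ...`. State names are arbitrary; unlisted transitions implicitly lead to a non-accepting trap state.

Only the number of `b`s matters, and only up to 2. Make a chain s0 → s1 → s2 advanced by each `b` (with s2 absorbing); every other symbol self-loops. The accepting set is {s1, s2}.
        a   b  
>  s0   s0  s1 
 * s1   s1  s2 
 * s2   s2  s2 
(> = start, * = accepting)

start=s0 accept=s1,s2 s0-a->s0 s0-b->s1 s1-a->s1 s1-b->s2 s2-a->s2 s2-b->s2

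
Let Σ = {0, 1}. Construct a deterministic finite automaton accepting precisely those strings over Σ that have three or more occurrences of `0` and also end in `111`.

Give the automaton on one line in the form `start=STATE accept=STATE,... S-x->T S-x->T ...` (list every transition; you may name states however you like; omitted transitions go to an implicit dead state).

start=A accept=G A-0->B A-1->A B-0->C B-1->B C-0->D C-1->C D-0->D D-1->E E-0->D E-1->F F-0->D F-1->G G-0->D G-1->G

Handle the two conditions separately and then intersect. The first has 5 states tracking the count of `0`s, saturating at 4; the second has 4 states tracking how much of the suffix `111` has currently been matched. A product state is a pair (one from each), accepting exactly when both do. Equivalent product states are then merged.
With 7 states:
       0  1 
>  A   B  A 
   B   C  B 
   C   D  C 
   D   D  E 
   E   D  F 
   F   D  G 
 * G   D  G 
(> = start, * = accepting)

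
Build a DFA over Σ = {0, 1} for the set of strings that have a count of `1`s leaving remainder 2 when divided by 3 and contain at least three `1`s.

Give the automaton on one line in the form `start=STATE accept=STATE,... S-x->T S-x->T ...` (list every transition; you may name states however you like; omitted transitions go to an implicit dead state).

Run two small machines in parallel and take their product. One (3 states) tracks the count of `1`s modulo 3; the other (5 states) tracks the count of `1`s, saturating at 4. Each combined state is a pair, one component from each; accept when both components accept. Equivalent product states are then merged.
6 states suffice.
        0   1  
>  q0   q0  q1 
   q1   q1  q2 
   q2   q2  q3 
   q3   q3  q4 
   q4   q4  q5 
 * q5   q5  q3 
(> = start, * = accepting)

start=q0 accept=q5 q0-0->q0 q0-1->q1 q1-0->q1 q1-1->q2 q2-0->q2 q2-1->q3 q3-0->q3 q3-1->q4 q4-0->q4 q4-1->q5 q5-0->q5 q5-1->q3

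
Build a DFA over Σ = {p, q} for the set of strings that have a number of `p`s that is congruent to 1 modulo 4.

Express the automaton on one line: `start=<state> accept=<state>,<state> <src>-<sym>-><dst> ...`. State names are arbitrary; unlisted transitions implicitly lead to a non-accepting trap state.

The only thing that matters is how many `p`s have appeared, reduced mod 4. Use one state per residue: A for 0, …, D for 3. Reading `p` moves to the next residue; anything else stays put. B is accepting.
A 4-state machine:
       p  q 
>  A   B  A 
 * B   C  B 
   C   D  C 
   D   A  D 
(> = start, * = accepting)

start=A accept=B A-p->B A-q->A B-p->C B-q->B C-p->D C-q->C D-p->A D-q->D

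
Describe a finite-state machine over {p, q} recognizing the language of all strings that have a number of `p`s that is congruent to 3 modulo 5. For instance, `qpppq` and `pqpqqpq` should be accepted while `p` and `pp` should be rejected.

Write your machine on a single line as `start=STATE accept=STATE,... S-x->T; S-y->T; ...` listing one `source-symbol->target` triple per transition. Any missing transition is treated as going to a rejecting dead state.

Keep the running count of `p`s modulo 5: each `p` advances along the cycle A → B → C → D → E → A while other symbols loop. Accept at D.
5 states suffice.
       p  q 
>  A   B  A 
   B   C  B 
   C   D  C 
 * D   E  D 
   E   A  E 
(> = start, * = accepting)

start=A; accept=D; A-p->B; A-q->A; B-p->C; B-q->B; C-p->D; C-q->C; D-p->E; D-q->D; E-p->A; E-q->E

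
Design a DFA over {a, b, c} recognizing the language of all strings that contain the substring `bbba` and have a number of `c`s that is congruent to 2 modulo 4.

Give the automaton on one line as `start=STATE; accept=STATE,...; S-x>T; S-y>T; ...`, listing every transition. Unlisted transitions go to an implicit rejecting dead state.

start=q0; accept=q17; q0-a>q0; q0-b>q1; q0-c>q2; q1-a>q0; q1-b>q3; q1-c>q2; q2-a>q2; q2-b>q4; q2-c>q5; q3-a>q0; q3-b>q6; q3-c>q2; q4-a>q2; q4-b>q7; q4-c>q5; q5-a>q5; q5-b>q8; q5-c>q9; q6-a>q10; q6-b>q6; q6-c>q2; q7-a>q2; q7-b>q11; q7-c>q5; q8-a>q5; q8-b>q12; q8-c>q9; q9-a>q9; q9-b>q13; q9-c>q0; q10-a>q10; q10-b>q10; q10-c>q14; q11-a>q14; q11-b>q11; q11-c>q5; q12-a>q5; q12-b>q15; q12-c>q9; q13-a>q9; q13-b>q16; q13-c>q0; q14-a>q14; q14-b>q14; q14-c>q17; q15-a>q17; q15-b>q15; q15-c>q9; q16-a>q9; q16-b>q18; q16-c>q0; q17-a>q17; q17-b>q17; q17-c>q19; q18-a>q19; q18-b>q18; q18-c>q0; q19-a>q19; q19-b>q19; q19-c>q10

Run two small machines in parallel and take their product. The first has 5 states tracking whether and how much of `bbba` has been seen; the second has 4 states tracking the count of `c`s modulo 4. A product state is a pair (one from each), accepting exactly when both do.
A 20-state machine:
          a    b    c  
>  q0     q0   q1   q2 
   q1     q0   q3   q2 
   q2     q2   q4   q5 
   q3     q0   q6   q2 
   q4     q2   q7   q5 
   q5     q5   q8   q9 
   q6    q10   q6   q2 
   q7     q2  q11   q5 
   q8     q5  q12   q9 
   q9     q9  q13   q0 
   q10   q10  q10  q14 
   q11   q14  q11   q5 
   q12    q5  q15   q9 
   q13    q9  q16   q0 
   q14   q14  q14  q17 
   q15   q17  q15   q9 
   q16    q9  q18   q0 
 * q17   q17  q17  q19 
   q18   q19  q18   q0 
   q19   q19  q19  q10 
(> = start, * = accepting)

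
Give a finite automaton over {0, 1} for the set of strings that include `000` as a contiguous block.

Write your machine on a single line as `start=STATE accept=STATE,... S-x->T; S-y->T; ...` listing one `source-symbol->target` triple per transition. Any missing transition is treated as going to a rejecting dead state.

States q0..q2 record the length of the longest prefix of `000` that matches the current input suffix. Reaching q3 means `000` has been seen, and we stay there forever. Accept from q3.
A 4-state machine:
        0   1  
>  q0   q1  q0 
   q1   q2  q0 
   q2   q3  q0 
 * q3   q3  q3 
(> = start, * = accepting)

start=q0; accept=q3; q0-0->q1; q0-1->q0; q1-0->q2; q1-1->q0; q2-0->q3; q2-1->q0; q3-0->q3; q3-1->q3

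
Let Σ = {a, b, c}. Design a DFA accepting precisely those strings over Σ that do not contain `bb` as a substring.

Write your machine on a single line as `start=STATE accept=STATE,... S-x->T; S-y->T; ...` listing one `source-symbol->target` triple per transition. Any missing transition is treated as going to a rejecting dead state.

start=q0; accept=q0,q1; q0-a->q0; q0-b->q1; q0-c->q0; q1-a->q0; q1-b->q2; q1-c->q0; q2-a->q2; q2-b->q2; q2-c->q2

This is the complement of 'contains `bb`'. Use the same substring-matching states — q0 through q2 holding how much of `bb` has just been matched — but flip the accepting set: everything except the trap q2 accepts.
        a   b   c  
>* q0   q0  q1  q0 
 * q1   q0  q2  q0 
   q2   q2  q2  q2 
(> = start, * = accepting)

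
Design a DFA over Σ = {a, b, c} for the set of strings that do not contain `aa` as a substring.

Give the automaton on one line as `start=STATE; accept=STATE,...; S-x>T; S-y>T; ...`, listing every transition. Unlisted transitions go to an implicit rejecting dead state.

This is the complement of 'contains `aa`'. Use the same substring-matching states — s0 through s2 holding how much of `aa` has just been matched — but flip the accepting set: everything except the trap s2 accepts.
        a   b   c  
>* s0   s1  s0  s0 
 * s1   s2  s0  s0 
   s2   s2  s2  s2 
(> = start, * = accepting)

start=s0; accept=s0,s1; s0-a>s1; s0-b>s0; s0-c>s0; s1-a>s2; s1-b>s0; s1-c>s0; s2-a>s2; s2-b>s2; s2-c>s2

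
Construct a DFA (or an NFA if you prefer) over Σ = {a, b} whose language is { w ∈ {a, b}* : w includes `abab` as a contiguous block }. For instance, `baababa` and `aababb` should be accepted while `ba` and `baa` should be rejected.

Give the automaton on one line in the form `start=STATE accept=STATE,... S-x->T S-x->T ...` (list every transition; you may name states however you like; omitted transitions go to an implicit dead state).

States q0..q3 record the length of the longest prefix of `abab` that matches the current input suffix. Reaching q4 means `abab` has been seen, and we stay there forever. Accept from q4.
5 states suffice.
        a   b  
>  q0   q1  q0 
   q1   q1  q2 
   q2   q3  q0 
   q3   q1  q4 
 * q4   q4  q4 
(> = start, * = accepting)

start=q0 accept=q4 q0-a->q1 q0-b->q0 q1-a->q1 q1-b->q2 q2-a->q3 q2-b->q0 q3-a->q1 q3-b->q4 q4-a->q4 q4-b->q4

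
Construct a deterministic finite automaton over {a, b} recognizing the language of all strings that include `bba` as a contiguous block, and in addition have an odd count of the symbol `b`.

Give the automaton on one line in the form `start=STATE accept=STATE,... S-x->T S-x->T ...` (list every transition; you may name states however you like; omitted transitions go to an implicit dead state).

start=s0 accept=s7 s0-a->s0 s0-b->s1 s1-a->s2 s1-b->s3 s2-a->s2 s2-b->s4 s3-a->s5 s3-b->s6 s4-a->s0 s4-b->s6 s5-a->s5 s5-b->s7 s6-a->s7 s6-b->s3 s7-a->s7 s7-b->s5

Build one automaton per condition and run them in lockstep. The first has 4 states tracking whether and how much of `bba` has been seen; the second has 2 states tracking the count of `b`s modulo 2. A product state is a pair (one from each), accepting exactly when both do.
With 8 states:
        a   b  
>  s0   s0  s1 
   s1   s2  s3 
   s2   s2  s4 
   s3   s5  s6 
   s4   s0  s6 
   s5   s5  s7 
   s6   s7  s3 
 * s7   s7  s5 
(> = start, * = accepting)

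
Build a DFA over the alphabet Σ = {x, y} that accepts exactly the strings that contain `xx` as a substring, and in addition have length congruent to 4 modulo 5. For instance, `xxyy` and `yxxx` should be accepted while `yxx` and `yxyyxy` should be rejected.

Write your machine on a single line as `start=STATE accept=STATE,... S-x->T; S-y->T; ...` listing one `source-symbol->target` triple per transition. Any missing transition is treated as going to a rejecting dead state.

Handle the two conditions separately and then intersect. The first has 3 states tracking whether and how much of `xx` has been seen; the second has 5 states tracking the input length modulo 5. A product state is a pair (one from each), accepting exactly when both do.
A 15-state machine:
          x    y  
>  q0     q1   q2 
   q1     q3   q4 
   q2     q5   q4 
   q3     q6   q6 
   q4     q7   q8 
   q5     q6   q8 
   q6     q9   q9 
   q7     q9  q10 
   q8    q11  q10 
 * q9    q12  q12 
   q10   q13   q0 
   q11   q12   q0 
   q12   q14  q14 
   q13   q14   q2 
   q14    q3   q3 
(> = start, * = accepting)

start=q0; accept=q9; q0-x->q1; q0-y->q2; q1-x->q3; q1-y->q4; q2-x->q5; q2-y->q4; q3-x->q6; q3-y->q6; q4-x->q7; q4-y->q8; q5-x->q6; q5-y->q8; q6-x->q9; q6-y->q9; q7-x->q9; q7-y->q10; q8-x->q11; q8-y->q10; q9-x->q12; q9-y->q12; q10-x->q13; q10-y->q0; q11-x->q12; q11-y->q0; q12-x->q14; q12-y->q14; q13-x->q14; q13-y->q2; q14-x->q3; q14-y->q3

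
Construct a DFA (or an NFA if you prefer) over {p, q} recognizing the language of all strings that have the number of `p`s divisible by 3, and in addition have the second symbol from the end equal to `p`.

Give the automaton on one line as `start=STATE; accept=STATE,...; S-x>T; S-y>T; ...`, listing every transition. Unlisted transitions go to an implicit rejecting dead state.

Run two small machines in parallel and take their product. One (3 states) tracks the count of `p`s modulo 3; the other (7 states) tracks the last 2 symbols read. Each combined state is a pair, one component from each; accept when both components accept.
       p  q 
>  A   B  C 
   B   D  E 
   C   F  G 
   D   H  I 
   E   J  K 
   F   D  E 
   G   F  G 
 * H   L  M 
   I   N  O 
   J   H  I 
   K   J  K 
   L   D  E 
 * M   F  G 
   N   L  M 
   O   N  O 
(> = start, * = accepting)

start=A; accept=H,M; A-p>B; A-q>C; B-p>D; B-q>E; C-p>F; C-q>G; D-p>H; D-q>I; E-p>J; E-q>K; F-p>D; F-q>E; G-p>F; G-q>G; H-p>L; H-q>M; I-p>N; I-q>O; J-p>H; J-q>I; K-p>J; K-q>K; L-p>D; L-q>E; M-p>F; M-q>G; N-p>L; N-q>M; O-p>N; O-q>O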